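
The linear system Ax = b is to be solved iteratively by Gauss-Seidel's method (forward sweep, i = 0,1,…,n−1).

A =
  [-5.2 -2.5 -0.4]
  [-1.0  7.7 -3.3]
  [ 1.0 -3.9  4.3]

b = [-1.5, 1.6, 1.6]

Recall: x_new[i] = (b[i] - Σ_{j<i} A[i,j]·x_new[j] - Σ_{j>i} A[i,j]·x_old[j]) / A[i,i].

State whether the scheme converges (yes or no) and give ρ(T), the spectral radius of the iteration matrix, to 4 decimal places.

A = D + L + U where D = diag(-5.2, 7.7, 4.3).
Gauss-Seidel: T = -(D+L)⁻¹U, row 0 first, T[0,1] = -(-2.5)/(-5.2) = -0.4808; later rows by forward substitution.
  T[0,:] = [+0.0000  -0.4808  -0.0769]
  T[1,:] = [+0.0000  -0.0624  +0.4186]
  T[2,:] = [+0.0000  +0.0552  +0.3975]
|roots of det(T-λI)|: 0.4432, 0.1081, 0.0000.
spectral radius ρ = 0.4432; 0.4432 < 1: convergent.

yes, ρ = 0.4432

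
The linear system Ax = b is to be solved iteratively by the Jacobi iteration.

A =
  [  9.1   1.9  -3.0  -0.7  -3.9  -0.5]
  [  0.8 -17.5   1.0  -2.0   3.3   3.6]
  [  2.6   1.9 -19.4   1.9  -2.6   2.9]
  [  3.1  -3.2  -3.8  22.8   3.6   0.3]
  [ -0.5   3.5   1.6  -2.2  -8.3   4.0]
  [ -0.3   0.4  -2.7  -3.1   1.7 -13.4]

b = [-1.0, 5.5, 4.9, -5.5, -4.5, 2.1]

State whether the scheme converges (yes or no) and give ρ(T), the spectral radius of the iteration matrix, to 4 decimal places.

A = D + L + U where D = diag(9.1, -17.5, -19.4, 22.8, -8.3, -13.4).
Jacobi: T = -D⁻¹(L+U), T[1,4] = -(3.3)/(-17.5) = +0.1886; T[1,1] = 0.
  T[0,:] = [+0.0000  -0.2088  +0.3297  +0.0769  +0.4286  +0.0549]
  T[1,:] = [+0.0457  +0.0000  +0.0571  -0.1143  +0.1886  +0.2057]
  T[2,:] = [+0.1340  +0.0979  +0.0000  +0.0979  -0.1340  +0.1495]
  T[3,:] = [-0.1360  +0.1404  +0.1667  +0.0000  -0.1579  -0.0132]
  T[4,:] = [-0.0602  +0.4217  +0.1928  -0.2651  +0.0000  +0.4819]
  T[5,:] = [-0.0224  +0.0299  -0.2015  -0.2313  +0.1269  +0.0000]
|λ(T)| sorted: 0.5029, 0.3647, 0.3647, 0.1245, 0.0661, 0.0428.
ρ = 0.5029; 0.5029 < 1, so it converges for any x₀.

yes, ρ = 0.5029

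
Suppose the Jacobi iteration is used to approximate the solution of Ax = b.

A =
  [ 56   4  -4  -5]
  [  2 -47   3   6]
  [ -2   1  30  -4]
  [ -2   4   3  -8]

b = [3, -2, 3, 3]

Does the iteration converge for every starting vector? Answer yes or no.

yes

Split A = D + L + U, D = diag(56, -47, 30, -8).
T_J = -D⁻¹(L+U): T[2,0] = -(-2)/(30) = +0.0667; T[2,2] = 0.
  T[0,:] = [+0.0000, -0.0714, +0.0714, +0.0893]
  T[1,:] = [+0.0426, +0.0000, +0.0638, +0.1277]
  T[2,:] = [+0.0667, -0.0333, +0.0000, +0.1333]
  T[3,:] = [-0.2500, +0.5000, +0.3750, +0.0000]
moduli |λ_i(T)| = 0.3335, 0.2633, 0.0407, 0.0407.
ρ = 0.3335; 0.3335 < 1 ⇒ converges.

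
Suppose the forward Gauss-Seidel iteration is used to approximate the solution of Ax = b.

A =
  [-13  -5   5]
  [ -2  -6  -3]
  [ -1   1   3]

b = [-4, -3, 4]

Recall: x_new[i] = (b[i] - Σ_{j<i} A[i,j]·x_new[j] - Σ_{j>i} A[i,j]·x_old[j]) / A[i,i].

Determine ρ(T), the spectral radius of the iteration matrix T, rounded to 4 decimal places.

0.5769

A = D + L + U where D = diag(-13, -6, 3).
T_GS = -(D+L)⁻¹U: row 0 first, T[0,1] = -(-5)/(-13) = -0.3846; later rows by forward substitution.
  T[0,:] = [+0.0000, -0.3846, +0.3846]
  T[1,:] = [+0.0000, +0.1282, -0.6282]
  T[2,:] = [+0.0000, -0.1709, +0.3376]
|eigenvalues of T|: 0.5769, 0.1111, 0.0000.
ρ = 0.5769; 0.5769 < 1, so it converges for any x₀.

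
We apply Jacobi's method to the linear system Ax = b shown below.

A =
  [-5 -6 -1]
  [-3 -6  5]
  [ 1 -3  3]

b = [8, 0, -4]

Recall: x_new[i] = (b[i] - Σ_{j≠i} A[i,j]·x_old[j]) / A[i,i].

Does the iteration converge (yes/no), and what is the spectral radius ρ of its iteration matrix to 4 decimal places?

Split A = D + L + U, D = diag(-5, -6, 3).
T_J = -D⁻¹(L+U): T[1,0] = -(-3)/(-6) = -0.5000; T[1,1] = 0.
  T[0,:] = [+0.0000, -1.2000, -0.2000]
  T[1,:] = [-0.5000, +0.0000, +0.8333]
  T[2,:] = [-0.3333, +1.0000, +0.0000]
|eigenvalues of T|: 1.3495, 1.0410, 0.3085.
ρ(T) = max|λ| = 1.3495; 1.3495 > 1: divergent.

no, ρ = 1.3495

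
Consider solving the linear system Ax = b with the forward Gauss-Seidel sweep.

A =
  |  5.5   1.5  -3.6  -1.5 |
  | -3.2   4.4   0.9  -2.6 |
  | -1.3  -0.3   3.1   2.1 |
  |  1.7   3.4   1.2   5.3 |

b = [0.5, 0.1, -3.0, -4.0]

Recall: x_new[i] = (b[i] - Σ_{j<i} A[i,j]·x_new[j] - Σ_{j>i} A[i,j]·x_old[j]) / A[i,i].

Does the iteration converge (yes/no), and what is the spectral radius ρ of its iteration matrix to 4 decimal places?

yes, ρ = 0.9042

Diagonal D = diag(5.5, 4.4, 3.1, 5.3); L, U strict lower/upper.
T_GS = -(D+L)⁻¹U: row 0 first, T[0,2] = -(-3.6)/(5.5) = +0.6545; later rows by forward substitution.
  T[0,:] = [+0.0000, -0.2727, +0.6545, +0.2727]
  T[1,:] = [+0.0000, -0.1983, +0.2715, +0.7893]
  T[2,:] = [+0.0000, -0.1336, +0.3008, -0.4867]
  T[3,:] = [+0.0000, +0.2450, -0.4522, -0.4836]
|eigenvalues of T|: 0.9042, 0.5475, 0.0245, 0.0000.
spectral radius ρ = 0.9042; 0.9042 < 1: convergent.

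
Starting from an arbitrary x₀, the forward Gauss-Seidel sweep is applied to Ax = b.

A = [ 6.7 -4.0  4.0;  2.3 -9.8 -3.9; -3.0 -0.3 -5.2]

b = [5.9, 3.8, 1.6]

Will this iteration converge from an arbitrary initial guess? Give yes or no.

yes

Diagonal D = diag(6.7, -9.8, -5.2); L, U strict lower/upper.
Gauss-Seidel: T = -(D+L)⁻¹U, row 0 first, T[0,2] = -(4)/(6.7) = -0.5970; later rows by forward substitution.
  T[0,:] = [+0.0000 +0.5970 -0.5970]
  T[1,:] = [+0.0000 +0.1401 -0.5381]
  T[2,:] = [+0.0000 -0.3525 +0.3755]
|eigenvalues of T|: 0.7089, 0.1933, 0.0000.
ρ(T) = max|λ| = 0.7089; 0.7089 < 1, so it converges for any x₀.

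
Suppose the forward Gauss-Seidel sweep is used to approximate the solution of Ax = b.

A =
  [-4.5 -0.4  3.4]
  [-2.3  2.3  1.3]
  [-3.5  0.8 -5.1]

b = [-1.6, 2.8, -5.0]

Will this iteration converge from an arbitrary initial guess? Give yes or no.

yes

A = D + L + U where D = diag(-4.5, 2.3, -5.1).
T_GS = -(D+L)⁻¹U: row 0 first, T[0,1] = -(-0.4)/(-4.5) = -0.0889; later rows by forward substitution.
  T[0,:] = [+0.0000 -0.0889 +0.7556]
  T[1,:] = [+0.0000 -0.0889 +0.1903]
  T[2,:] = [+0.0000 +0.0471 -0.4887]
moduli |λ_i(T)| = 0.5099, 0.0676, 0.0000.
spectral radius ρ = 0.5099; 0.5099 < 1, so it converges for any x₀.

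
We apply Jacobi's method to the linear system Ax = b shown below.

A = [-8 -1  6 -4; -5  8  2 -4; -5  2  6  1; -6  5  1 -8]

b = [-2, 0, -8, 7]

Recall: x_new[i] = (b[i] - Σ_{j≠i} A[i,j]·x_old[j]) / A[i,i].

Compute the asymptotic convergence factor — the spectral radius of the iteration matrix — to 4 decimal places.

Split A = D + L + U, D = diag(-8, 8, 6, -8).
Jacobi T = -D⁻¹(L+U): T[2,3] = -(1)/(6) = -0.1667; T[2,2] = 0.
  T[0,:] = [+0.0000  -0.1250  +0.7500  -0.5000]
  T[1,:] = [+0.6250  +0.0000  -0.2500  +0.5000]
  T[2,:] = [+0.8333  -0.3333  +0.0000  -0.1667]
  T[3,:] = [-0.7500  +0.6250  +0.1250  +0.0000]
moduli |λ_i(T)| = 1.1898, 0.9717, 0.4332, 0.2151.
ρ = 1.1898; 1.1898 > 1 ⇒ diverges.

1.1898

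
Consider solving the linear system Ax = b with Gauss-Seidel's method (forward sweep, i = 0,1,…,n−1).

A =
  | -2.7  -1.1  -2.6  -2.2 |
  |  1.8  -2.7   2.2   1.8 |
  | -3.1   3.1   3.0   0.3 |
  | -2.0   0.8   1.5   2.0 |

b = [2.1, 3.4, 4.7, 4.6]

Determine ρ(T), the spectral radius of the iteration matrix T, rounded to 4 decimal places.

Write A = D+L+U with D = diag(-2.7, -2.7, 3, 2).
GS T = -(D+L)⁻¹U: row 0 first, T[0,2] = -(-2.6)/(-2.7) = -0.9630; later rows by forward substitution.
  T[0,:] = [+0.0000  -0.4074  -0.9630  -0.8148]
  T[1,:] = [+0.0000  -0.2716  +0.1728  +0.1235]
  T[2,:] = [+0.0000  -0.1403  -1.1737  -1.0695]
  T[3,:] = [+0.0000  -0.1935  -0.1519  -0.0620]
moduli |λ_i(T)| = 1.2509, 0.3355, 0.0791, 0.0000.
ρ = 1.2509; 1.2509 > 1, so it fails to converge.

1.2509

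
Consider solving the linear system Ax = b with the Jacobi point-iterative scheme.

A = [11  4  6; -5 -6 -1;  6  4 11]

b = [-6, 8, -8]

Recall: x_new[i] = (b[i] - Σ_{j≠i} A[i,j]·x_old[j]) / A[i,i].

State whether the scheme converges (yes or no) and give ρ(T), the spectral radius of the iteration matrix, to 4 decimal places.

yes, ρ = 0.9346

Write A = D+L+U with D = diag(11, -6, 11).
Jacobi: T = -D⁻¹(L+U), T[2,0] = -(6)/(11) = -0.5455; T[2,2] = 0.
  T[0,:] = [+0.0000, -0.3636, -0.5455]
  T[1,:] = [-0.8333, +0.0000, -0.1667]
  T[2,:] = [-0.5455, -0.3636, +0.0000]
|roots of det(T-λI)|: 0.9346, 0.5455, 0.3891.
spectral radius ρ = 0.9346; 0.9346 < 1: convergent.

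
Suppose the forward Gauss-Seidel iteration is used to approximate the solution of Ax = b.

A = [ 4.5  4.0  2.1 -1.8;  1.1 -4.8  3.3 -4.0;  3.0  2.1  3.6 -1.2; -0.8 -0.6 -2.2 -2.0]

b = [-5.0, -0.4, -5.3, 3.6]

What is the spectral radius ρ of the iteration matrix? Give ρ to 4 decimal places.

1.1954

Split A = D + L + U, D = diag(4.5, -4.8, 3.6, -2).
Gauss-Seidel: T = -(D+L)⁻¹U, row 0 first, T[0,3] = -(-1.8)/(4.5) = +0.4000; later rows by forward substitution.
  T[0,:] = [+0.0000 -0.8889 -0.4667 +0.4000]
  T[1,:] = [+0.0000 -0.2037 +0.5806 -0.7417]
  T[2,:] = [+0.0000 +0.8596 +0.0502 +0.4326]
  T[3,:] = [+0.0000 -0.5289 -0.0428 -0.4134]
|roots of det(T-λI)|: 1.1954, 0.7228, 0.0943, 0.0000.
ρ = 1.1954; 1.1954 > 1: divergent.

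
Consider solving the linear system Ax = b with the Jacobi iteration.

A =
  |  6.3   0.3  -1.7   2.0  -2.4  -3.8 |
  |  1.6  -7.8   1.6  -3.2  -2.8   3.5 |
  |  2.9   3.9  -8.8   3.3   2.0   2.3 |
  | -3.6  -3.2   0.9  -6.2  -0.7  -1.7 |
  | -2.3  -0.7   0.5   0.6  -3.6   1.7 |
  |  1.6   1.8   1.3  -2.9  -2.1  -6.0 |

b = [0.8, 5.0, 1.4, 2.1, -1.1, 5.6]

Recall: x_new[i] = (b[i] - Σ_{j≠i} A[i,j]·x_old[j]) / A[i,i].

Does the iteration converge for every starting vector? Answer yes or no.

no

Let D = diag(6.3, -7.8, -8.8, -6.2, -3.6, -6); L, U the strict triangles.
Jacobi: T = -D⁻¹(L+U), T[2,5] = -(2.3)/(-8.8) = +0.2614; T[2,2] = 0.
  T[0,:] = [+0.0000, -0.0476, +0.2698, -0.3175, +0.3810, +0.6032]
  T[1,:] = [+0.2051, +0.0000, +0.2051, -0.4103, -0.3590, +0.4487]
  T[2,:] = [+0.3295, +0.4432, +0.0000, +0.3750, +0.2273, +0.2614]
  T[3,:] = [-0.5806, -0.5161, +0.1452, +0.0000, -0.1129, -0.2742]
  T[4,:] = [-0.6389, -0.1944, +0.1389, +0.1667, +0.0000, +0.4722]
  T[5,:] = [+0.2667, +0.3000, +0.2167, -0.4833, -0.3500, +0.0000]
|λ(T)| sorted: 1.1714, 0.6966, 0.5421, 0.5421, 0.4580, 0.1900.
ρ(T) = max|λ| = 1.1714; 1.1714 > 1, so it fails to converge.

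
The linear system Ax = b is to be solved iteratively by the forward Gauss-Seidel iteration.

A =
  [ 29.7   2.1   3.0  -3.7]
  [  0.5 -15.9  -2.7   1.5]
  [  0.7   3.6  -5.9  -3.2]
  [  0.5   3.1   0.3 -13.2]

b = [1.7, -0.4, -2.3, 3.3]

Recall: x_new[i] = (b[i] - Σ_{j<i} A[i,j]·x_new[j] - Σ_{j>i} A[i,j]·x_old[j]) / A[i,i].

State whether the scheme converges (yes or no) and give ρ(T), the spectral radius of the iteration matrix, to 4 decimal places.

yes, ρ = 0.2214

Split A = D + L + U, D = diag(29.7, -15.9, -5.9, -13.2).
T_GS = -(D+L)⁻¹U: row 0 first, T[0,1] = -(2.1)/(29.7) = -0.0707; later rows by forward substitution.
  T[0,:] = [+0.0000  -0.0707  -0.1010  +0.1246]
  T[1,:] = [+0.0000  -0.0022  -0.1730  +0.0983]
  T[2,:] = [+0.0000  -0.0097  -0.1175  -0.4676]
  T[3,:] = [+0.0000  -0.0034  -0.0471  +0.0172]
moduli |λ_i(T)| = 0.2214, 0.1085, 0.0103, 0.0000.
spectral radius ρ = 0.2214; 0.2214 < 1 ⇒ converges.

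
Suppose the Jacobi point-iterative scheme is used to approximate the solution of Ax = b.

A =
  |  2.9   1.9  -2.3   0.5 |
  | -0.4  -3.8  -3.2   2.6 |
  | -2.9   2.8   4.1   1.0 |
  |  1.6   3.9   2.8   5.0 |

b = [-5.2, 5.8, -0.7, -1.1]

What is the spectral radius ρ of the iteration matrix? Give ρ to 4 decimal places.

1.3270

Split A = D + L + U, D = diag(2.9, -3.8, 4.1, 5).
Jacobi T = -D⁻¹(L+U): T[0,2] = -(-2.3)/(2.9) = +0.7931; T[0,0] = 0.
  T[0,:] = [+0.0000, -0.6552, +0.7931, -0.1724]
  T[1,:] = [-0.1053, +0.0000, -0.8421, +0.6842]
  T[2,:] = [+0.7073, -0.6829, +0.0000, -0.2439]
  T[3,:] = [-0.3200, -0.7800, -0.5600, +0.0000]
eigenvalue magnitudes: 1.3270, 0.8031, 0.6907, 0.6907.
spectral radius ρ = 1.3270; 1.3270 > 1: divergent.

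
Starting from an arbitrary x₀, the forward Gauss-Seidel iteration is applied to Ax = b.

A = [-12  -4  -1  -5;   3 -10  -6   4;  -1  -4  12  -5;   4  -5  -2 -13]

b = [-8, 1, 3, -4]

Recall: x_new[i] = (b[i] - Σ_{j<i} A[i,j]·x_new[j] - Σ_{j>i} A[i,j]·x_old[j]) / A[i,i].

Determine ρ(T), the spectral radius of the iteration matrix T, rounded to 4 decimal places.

Diagonal D = diag(-12, -10, 12, -13); L, U strict lower/upper.
Gauss-Seidel: T = -(D+L)⁻¹U, row 0 first, T[0,1] = -(-4)/(-12) = -0.3333; later rows by forward substitution.
  T[0,:] = [+0.0000 -0.3333 -0.0833 -0.4167]
  T[1,:] = [+0.0000 -0.1000 -0.6250 +0.2750]
  T[2,:] = [+0.0000 -0.0611 -0.2153 +0.4736]
  T[3,:] = [+0.0000 -0.0547 +0.2479 -0.3068]
|eigenvalues of T|: 0.5853, 0.2285, 0.1917, 0.0000.
spectral radius ρ = 0.5853; 0.5853 < 1 ⇒ converges.

0.5853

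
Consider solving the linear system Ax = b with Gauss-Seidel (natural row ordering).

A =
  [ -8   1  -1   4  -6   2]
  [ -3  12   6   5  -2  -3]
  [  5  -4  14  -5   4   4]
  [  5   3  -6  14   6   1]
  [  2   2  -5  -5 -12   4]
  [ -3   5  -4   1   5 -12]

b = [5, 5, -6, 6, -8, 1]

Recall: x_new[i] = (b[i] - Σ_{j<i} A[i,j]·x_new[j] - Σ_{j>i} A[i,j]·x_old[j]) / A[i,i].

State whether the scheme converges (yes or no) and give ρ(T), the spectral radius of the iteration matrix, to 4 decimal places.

yes, ρ = 0.8352

A = D + L + U where D = diag(-8, 12, 14, 14, -12, -12).
Gauss-Seidel: T = -(D+L)⁻¹U, row 0 first, T[0,4] = -(-6)/(-8) = -0.7500; later rows by forward substitution.
  T[0,:] = [+0.0000, +0.1250, -0.1250, +0.5000, -0.7500, +0.2500]
  T[1,:] = [+0.0000, +0.0312, -0.5312, -0.2917, -0.0208, +0.3125]
  T[2,:] = [+0.0000, -0.0357, -0.1071, +0.0952, -0.0238, -0.2857]
  T[3,:] = [+0.0000, -0.0666, +0.1126, -0.0753, -0.1665, -0.3501]
  T[4,:] = [+0.0000, +0.0687, -0.1116, +0.0264, -0.0492, +0.6920]
  T[5,:] = [+0.0000, +0.0167, -0.1915, -0.2735, +0.1524, +0.4221]
eigenvalue magnitudes: 0.8352, 0.2562, 0.2562, 0.2449, 0.0594, 0.0000.
ρ = 0.8352; 0.8352 < 1: convergent.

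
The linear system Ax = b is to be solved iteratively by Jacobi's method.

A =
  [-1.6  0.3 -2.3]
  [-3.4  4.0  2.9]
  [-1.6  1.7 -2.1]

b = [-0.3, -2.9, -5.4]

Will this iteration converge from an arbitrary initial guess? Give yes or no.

Diagonal D = diag(-1.6, 4, -2.1); L, U strict lower/upper.
Jacobi T = -D⁻¹(L+U): T[0,2] = -(-2.3)/(-1.6) = -1.4375; T[0,0] = 0.
  T[0,:] = [+0.0000, +0.1875, -1.4375]
  T[1,:] = [+0.8500, +0.0000, -0.7250]
  T[2,:] = [-0.7619, +0.8095, +0.0000]
|eigenvalues of T|: 1.1886, 0.8632, 0.8632.
ρ = 1.1886; 1.1886 > 1, so it fails to converge.

no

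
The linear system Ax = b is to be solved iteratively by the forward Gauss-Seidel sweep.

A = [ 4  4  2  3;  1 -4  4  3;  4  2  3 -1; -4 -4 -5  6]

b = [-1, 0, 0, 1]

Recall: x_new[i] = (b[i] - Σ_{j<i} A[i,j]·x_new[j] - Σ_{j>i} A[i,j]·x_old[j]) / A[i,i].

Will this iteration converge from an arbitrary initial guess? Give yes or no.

no

Write A = D+L+U with D = diag(4, -4, 3, 6).
GS T = -(D+L)⁻¹U: row 0 first, T[0,1] = -(4)/(4) = -1.0000; later rows by forward substitution.
  T[0,:] = [+0.0000 -1.0000 -0.5000 -0.7500]
  T[1,:] = [+0.0000 -0.2500 +0.8750 +0.5625]
  T[2,:] = [+0.0000 +1.5000 +0.0833 +0.9583]
  T[3,:] = [+0.0000 +0.4167 +0.3194 +0.6736]
eigenvalue magnitudes: 1.6372, 1.2397, 0.1095, 0.0000.
ρ = 1.6372; 1.6372 > 1 ⇒ diverges.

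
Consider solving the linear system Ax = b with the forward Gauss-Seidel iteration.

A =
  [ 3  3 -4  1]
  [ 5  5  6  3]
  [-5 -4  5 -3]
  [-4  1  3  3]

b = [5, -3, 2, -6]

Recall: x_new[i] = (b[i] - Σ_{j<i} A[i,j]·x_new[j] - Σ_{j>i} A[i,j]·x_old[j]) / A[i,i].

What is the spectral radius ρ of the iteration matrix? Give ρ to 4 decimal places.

1.5366

Diagonal D = diag(3, 5, 5, 3); L, U strict lower/upper.
Gauss-Seidel: T = -(D+L)⁻¹U, row 0 first, T[0,2] = -(-4)/(3) = +1.3333; later rows by forward substitution.
  T[0,:] = [+0.0000, -1.0000, +1.3333, -0.3333]
  T[1,:] = [+0.0000, +1.0000, -2.5333, -0.2667]
  T[2,:] = [+0.0000, -0.2000, -0.6933, +0.0533]
  T[3,:] = [+0.0000, -1.4667, +3.3156, -0.4089]
|eigenvalues of T|: 1.5366, 1.0353, 0.6034, 0.0000.
ρ(T) = max|λ| = 1.5366; 1.5366 > 1: divergent.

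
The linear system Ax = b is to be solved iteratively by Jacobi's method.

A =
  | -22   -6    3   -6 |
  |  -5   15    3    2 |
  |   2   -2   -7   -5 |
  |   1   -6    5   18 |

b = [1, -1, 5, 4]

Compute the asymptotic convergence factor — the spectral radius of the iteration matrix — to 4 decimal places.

0.5108

Diagonal D = diag(-22, 15, -7, 18); L, U strict lower/upper.
T_J = -D⁻¹(L+U): T[0,3] = -(-6)/(-22) = -0.2727; T[0,0] = 0.
  T[0,:] = [+0.0000  -0.2727  +0.1364  -0.2727]
  T[1,:] = [+0.3333  +0.0000  -0.2000  -0.1333]
  T[2,:] = [+0.2857  -0.2857  +0.0000  -0.7143]
  T[3,:] = [-0.0556  +0.3333  -0.2778  +0.0000]
|roots of det(T-λI)|: 0.5108, 0.3421, 0.1700, 0.1700.
spectral radius ρ = 0.5108; 0.5108 < 1 ⇒ converges.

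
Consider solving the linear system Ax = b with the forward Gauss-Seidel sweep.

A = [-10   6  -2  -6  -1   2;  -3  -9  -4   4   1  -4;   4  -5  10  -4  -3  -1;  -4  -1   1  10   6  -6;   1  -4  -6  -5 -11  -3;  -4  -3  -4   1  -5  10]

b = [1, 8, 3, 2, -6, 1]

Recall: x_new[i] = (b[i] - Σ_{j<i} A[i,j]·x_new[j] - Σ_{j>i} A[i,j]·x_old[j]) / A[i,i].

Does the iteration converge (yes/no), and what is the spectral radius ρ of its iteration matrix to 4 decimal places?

no, ρ = 1.2920

A = D + L + U where D = diag(-10, -9, 10, 10, -11, 10).
Gauss-Seidel: T = -(D+L)⁻¹U, row 0 first, T[0,2] = -(-2)/(-10) = -0.2000; later rows by forward substitution.
  T[0,:] = [+0.0000, +0.6000, -0.2000, -0.6000, -0.1000, +0.2000]
  T[1,:] = [+0.0000, -0.2000, -0.3778, +0.6444, +0.1444, -0.5111]
  T[2,:] = [+0.0000, -0.3400, -0.1089, +0.9622, +0.4122, -0.2356]
  T[3,:] = [+0.0000, +0.2540, -0.1069, -0.2718, -0.6668, +0.6524]
  T[4,:] = [+0.0000, +0.1973, +0.2272, -0.6902, +0.0166, -0.2368]
  T[5,:] = [+0.0000, +0.1172, -0.1126, +0.0203, +0.2432, -0.3512]
moduli |λ_i(T)| = 1.2920, 0.2741, 0.2741, 0.2681, 0.2681, 0.0000.
ρ = 1.2920; 1.2920 > 1 ⇒ diverges.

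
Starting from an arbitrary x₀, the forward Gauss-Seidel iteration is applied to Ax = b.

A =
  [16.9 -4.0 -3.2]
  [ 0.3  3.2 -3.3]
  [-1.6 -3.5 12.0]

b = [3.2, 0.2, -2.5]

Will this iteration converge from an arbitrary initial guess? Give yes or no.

yes

Split A = D + L + U, D = diag(16.9, 3.2, 12).
T_GS = -(D+L)⁻¹U: row 0 first, T[0,2] = -(-3.2)/(16.9) = +0.1893; later rows by forward substitution.
  T[0,:] = [+0.0000  +0.2367  +0.1893]
  T[1,:] = [+0.0000  -0.0222  +1.0135]
  T[2,:] = [+0.0000  +0.0251  +0.3209]
eigenvalue magnitudes: 0.3835, 0.0849, 0.0000.
ρ(T) = max|λ| = 0.3835; 0.3835 < 1 ⇒ converges.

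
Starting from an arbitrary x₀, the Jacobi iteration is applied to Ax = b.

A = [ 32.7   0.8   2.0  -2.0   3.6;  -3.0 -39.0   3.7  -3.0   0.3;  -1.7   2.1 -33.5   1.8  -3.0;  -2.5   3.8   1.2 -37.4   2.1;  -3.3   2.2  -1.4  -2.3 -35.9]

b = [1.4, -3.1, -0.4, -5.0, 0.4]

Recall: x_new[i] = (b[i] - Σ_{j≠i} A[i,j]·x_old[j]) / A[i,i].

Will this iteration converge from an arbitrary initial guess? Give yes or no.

A = D + L + U where D = diag(32.7, -39, -33.5, -37.4, -35.9).
Jacobi T = -D⁻¹(L+U): T[1,4] = -(0.3)/(-39) = +0.0077; T[1,1] = 0.
  T[0,:] = [+0.0000 -0.0245 -0.0612 +0.0612 -0.1101]
  T[1,:] = [-0.0769 +0.0000 +0.0949 -0.0769 +0.0077]
  T[2,:] = [-0.0507 +0.0627 +0.0000 +0.0537 -0.0896]
  T[3,:] = [-0.0668 +0.1016 +0.0321 +0.0000 +0.0561]
  T[4,:] = [-0.0919 +0.0613 -0.0390 -0.0641 +0.0000]
|roots of det(T-λI)|: 0.1509, 0.0965, 0.0965, 0.0951, 0.0342.
spectral radius ρ = 0.1509; 0.1509 < 1, so it converges for any x₀.

yes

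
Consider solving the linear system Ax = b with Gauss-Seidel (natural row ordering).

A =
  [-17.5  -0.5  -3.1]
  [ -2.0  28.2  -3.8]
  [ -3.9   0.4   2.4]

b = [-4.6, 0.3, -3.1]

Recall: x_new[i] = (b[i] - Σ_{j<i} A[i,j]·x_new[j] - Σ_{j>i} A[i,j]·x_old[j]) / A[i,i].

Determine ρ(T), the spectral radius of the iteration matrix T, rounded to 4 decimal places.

Diagonal D = diag(-17.5, 28.2, 2.4); L, U strict lower/upper.
Gauss-Seidel: T = -(D+L)⁻¹U, row 0 first, T[0,1] = -(-0.5)/(-17.5) = -0.0286; later rows by forward substitution.
  T[0,:] = [+0.0000, -0.0286, -0.1771]
  T[1,:] = [+0.0000, -0.0020, +0.1222]
  T[2,:] = [+0.0000, -0.0461, -0.3082]
eigenvalue magnitudes: 0.2886, 0.0217, 0.0000.
ρ = 0.2886; 0.2886 < 1: convergent.

0.2886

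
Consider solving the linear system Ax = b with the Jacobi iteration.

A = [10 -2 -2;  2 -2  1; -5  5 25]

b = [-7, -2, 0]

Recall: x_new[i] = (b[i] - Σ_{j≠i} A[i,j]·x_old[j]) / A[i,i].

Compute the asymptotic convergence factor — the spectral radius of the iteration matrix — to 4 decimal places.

Split A = D + L + U, D = diag(10, -2, 25).
Jacobi T = -D⁻¹(L+U): T[0,1] = -(-2)/(10) = +0.2000; T[0,0] = 0.
  T[0,:] = [+0.0000, +0.2000, +0.2000]
  T[1,:] = [+1.0000, +0.0000, +0.5000]
  T[2,:] = [+0.2000, -0.2000, +0.0000]
|λ(T)| sorted: 0.4317, 0.2317, 0.2000.
spectral radius ρ = 0.4317; 0.4317 < 1: convergent.

0.4317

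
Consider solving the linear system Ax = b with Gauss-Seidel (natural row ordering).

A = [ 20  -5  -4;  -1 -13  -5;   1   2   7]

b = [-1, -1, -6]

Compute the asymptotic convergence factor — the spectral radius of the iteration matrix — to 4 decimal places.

0.1551

Diagonal D = diag(20, -13, 7); L, U strict lower/upper.
T_GS = -(D+L)⁻¹U: row 0 first, T[0,1] = -(-5)/(20) = +0.2500; later rows by forward substitution.
  T[0,:] = [+0.0000  +0.2500  +0.2000]
  T[1,:] = [+0.0000  -0.0192  -0.4000]
  T[2,:] = [+0.0000  -0.0302  +0.0857]
|roots of det(T-λI)|: 0.1551, 0.0886, 0.0000.
spectral radius ρ = 0.1551; 0.1551 < 1 ⇒ converges.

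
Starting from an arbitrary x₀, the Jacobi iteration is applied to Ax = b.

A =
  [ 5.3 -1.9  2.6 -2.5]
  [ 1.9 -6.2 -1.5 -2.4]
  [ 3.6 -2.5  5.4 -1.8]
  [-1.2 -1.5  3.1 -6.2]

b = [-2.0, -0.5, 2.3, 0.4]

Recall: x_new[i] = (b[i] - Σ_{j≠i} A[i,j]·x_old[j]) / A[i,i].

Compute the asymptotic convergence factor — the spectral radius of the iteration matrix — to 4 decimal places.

Split A = D + L + U, D = diag(5.3, -6.2, 5.4, -6.2).
T_J = -D⁻¹(L+U): T[2,3] = -(-1.8)/(5.4) = +0.3333; T[2,2] = 0.
  T[0,:] = [+0.0000 +0.3585 -0.4906 +0.4717]
  T[1,:] = [+0.3065 +0.0000 -0.2419 -0.3871]
  T[2,:] = [-0.6667 +0.4630 +0.0000 +0.3333]
  T[3,:] = [-0.1935 -0.2419 +0.5000 +0.0000]
|λ(T)| sorted: 0.8644, 0.4915, 0.4915, 0.0137.
ρ(T) = max|λ| = 0.8644; 0.8644 < 1, so it converges for any x₀.

0.8644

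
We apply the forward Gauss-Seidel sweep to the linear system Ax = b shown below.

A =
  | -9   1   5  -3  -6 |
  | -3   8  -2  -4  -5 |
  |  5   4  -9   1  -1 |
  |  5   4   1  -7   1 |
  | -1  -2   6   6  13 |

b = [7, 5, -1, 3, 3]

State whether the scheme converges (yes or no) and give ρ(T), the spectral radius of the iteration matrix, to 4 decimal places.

yes, ρ = 0.9001

Diagonal D = diag(-9, 8, -9, -7, 13); L, U strict lower/upper.
Gauss-Seidel: T = -(D+L)⁻¹U, row 0 first, T[0,3] = -(-3)/(-9) = -0.3333; later rows by forward substitution.
  T[0,:] = [+0.0000, +0.1111, +0.5556, -0.3333, -0.6667]
  T[1,:] = [+0.0000, +0.0417, +0.4583, +0.3750, +0.3750]
  T[2,:] = [+0.0000, +0.0802, +0.5123, +0.0926, -0.3148]
  T[3,:] = [+0.0000, +0.1146, +0.7319, -0.0106, -0.1640]
  T[4,:] = [+0.0000, -0.0750, -0.4610, -0.0058, +0.2274]
|eigenvalues of T|: 0.9001, 0.1849, 0.0517, 0.0039, 0.0000.
spectral radius ρ = 0.9001; 0.9001 < 1 ⇒ converges.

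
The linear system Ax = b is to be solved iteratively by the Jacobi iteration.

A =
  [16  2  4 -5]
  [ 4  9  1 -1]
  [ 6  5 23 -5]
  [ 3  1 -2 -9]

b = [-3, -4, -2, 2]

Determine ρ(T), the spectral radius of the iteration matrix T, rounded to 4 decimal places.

Write A = D+L+U with D = diag(16, 9, 23, -9).
Jacobi T = -D⁻¹(L+U): T[0,3] = -(-5)/(16) = +0.3125; T[0,0] = 0.
  T[0,:] = [+0.0000  -0.1250  -0.2500  +0.3125]
  T[1,:] = [-0.4444  +0.0000  -0.1111  +0.1111]
  T[2,:] = [-0.2609  -0.2174  +0.0000  +0.2174]
  T[3,:] = [+0.3333  +0.1111  -0.2222  +0.0000]
eigenvalue magnitudes: 0.5402, 0.3077, 0.3077, 0.0282.
ρ = 0.5402; 0.5402 < 1 ⇒ converges.

0.5402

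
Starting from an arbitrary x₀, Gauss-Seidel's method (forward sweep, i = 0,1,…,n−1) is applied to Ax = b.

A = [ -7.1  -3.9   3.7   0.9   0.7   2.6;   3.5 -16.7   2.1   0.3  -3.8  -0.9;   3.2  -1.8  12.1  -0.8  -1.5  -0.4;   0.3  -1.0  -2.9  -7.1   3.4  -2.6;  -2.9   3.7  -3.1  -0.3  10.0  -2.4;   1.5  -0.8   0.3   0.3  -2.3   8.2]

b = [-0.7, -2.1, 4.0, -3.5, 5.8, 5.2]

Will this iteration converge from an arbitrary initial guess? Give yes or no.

Diagonal D = diag(-7.1, -16.7, 12.1, -7.1, 10, 8.2); L, U strict lower/upper.
T_GS = -(D+L)⁻¹U: row 0 first, T[0,3] = -(0.9)/(-7.1) = +0.1268; later rows by forward substitution.
  T[0,:] = [+0.0000, -0.5493, +0.5211, +0.1268, +0.0986, +0.3662]
  T[1,:] = [+0.0000, -0.1151, +0.2350, +0.0445, -0.2069, +0.0229]
  T[2,:] = [+0.0000, +0.1281, -0.1029, +0.0392, +0.0671, -0.0604]
  T[3,:] = [+0.0000, -0.0593, +0.0309, -0.0169, +0.4848, -0.3293]
  T[4,:] = [+0.0000, -0.0788, +0.0332, +0.0319, +0.1405, +0.3091]
  T[5,:] = [+0.0000, +0.0646, -0.0605, -0.0107, -0.0190, +0.0362]
moduli |λ_i(T)| = 0.3596, 0.1929, 0.1929, 0.0979, 0.0733, 0.0000.
spectral radius ρ = 0.3596; 0.3596 < 1 ⇒ converges.

yes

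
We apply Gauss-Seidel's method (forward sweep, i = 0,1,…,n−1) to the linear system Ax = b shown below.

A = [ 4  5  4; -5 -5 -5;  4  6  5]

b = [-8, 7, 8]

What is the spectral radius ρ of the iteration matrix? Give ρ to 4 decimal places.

Diagonal D = diag(4, -5, 5); L, U strict lower/upper.
T_GS = -(D+L)⁻¹U: row 0 first, T[0,2] = -(4)/(4) = -1.0000; later rows by forward substitution.
  T[0,:] = [+0.0000 -1.2500 -1.0000]
  T[1,:] = [+0.0000 +1.2500 -0.0000]
  T[2,:] = [+0.0000 -0.5000 +0.8000]
moduli |λ_i(T)| = 1.2500, 0.8000, 0.0000.
ρ = 1.2500; 1.2500 > 1: divergent.

1.2500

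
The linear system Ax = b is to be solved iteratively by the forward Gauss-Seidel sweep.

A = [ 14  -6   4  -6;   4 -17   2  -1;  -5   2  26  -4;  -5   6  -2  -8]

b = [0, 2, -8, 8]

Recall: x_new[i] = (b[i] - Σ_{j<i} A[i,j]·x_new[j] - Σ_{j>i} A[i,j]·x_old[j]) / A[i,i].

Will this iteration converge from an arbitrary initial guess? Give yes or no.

Split A = D + L + U, D = diag(14, -17, 26, -8).
T_GS = -(D+L)⁻¹U: row 0 first, T[0,1] = -(-6)/(14) = +0.4286; later rows by forward substitution.
  T[0,:] = [+0.0000 +0.4286 -0.2857 +0.4286]
  T[1,:] = [+0.0000 +0.1008 +0.0504 +0.0420]
  T[2,:] = [+0.0000 +0.0747 -0.0588 +0.2330]
  T[3,:] = [+0.0000 -0.2109 +0.2311 -0.2946]
moduli |λ_i(T)| = 0.4332, 0.1058, 0.1058, 0.0000.
ρ(T) = max|λ| = 0.4332; 0.4332 < 1, so it converges for any x₀.

yes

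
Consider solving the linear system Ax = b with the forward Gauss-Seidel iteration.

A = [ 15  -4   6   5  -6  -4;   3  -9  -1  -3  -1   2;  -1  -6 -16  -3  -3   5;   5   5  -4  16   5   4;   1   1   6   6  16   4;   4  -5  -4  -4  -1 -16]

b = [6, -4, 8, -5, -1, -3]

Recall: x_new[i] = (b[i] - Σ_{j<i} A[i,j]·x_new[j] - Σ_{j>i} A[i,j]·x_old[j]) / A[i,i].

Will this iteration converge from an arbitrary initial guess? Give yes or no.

Let D = diag(15, -9, -16, 16, 16, -16); L, U the strict triangles.
Gauss-Seidel: T = -(D+L)⁻¹U, row 0 first, T[0,5] = -(-4)/(15) = +0.2667; later rows by forward substitution.
  T[0,:] = [+0.0000 +0.2667 -0.4000 -0.3333 +0.4000 +0.2667]
  T[1,:] = [+0.0000 +0.0889 -0.2444 -0.4444 +0.0222 +0.3111]
  T[2,:] = [+0.0000 -0.0500 +0.1167 +0.0000 -0.2208 +0.1792]
  T[3,:] = [+0.0000 -0.1236 +0.2306 +0.2431 -0.4997 -0.3858]
  T[4,:] = [+0.0000 +0.0429 -0.0899 -0.0425 +0.2438 -0.2086]
  T[5,:] = [+0.0000 +0.0796 -0.1048 -0.0025 +0.2579 +0.0341]
eigenvalue magnitudes: 0.5730, 0.1988, 0.1988, 0.1230, 0.0390, 0.0000.
spectral radius ρ = 0.5730; 0.5730 < 1 ⇒ converges.

yes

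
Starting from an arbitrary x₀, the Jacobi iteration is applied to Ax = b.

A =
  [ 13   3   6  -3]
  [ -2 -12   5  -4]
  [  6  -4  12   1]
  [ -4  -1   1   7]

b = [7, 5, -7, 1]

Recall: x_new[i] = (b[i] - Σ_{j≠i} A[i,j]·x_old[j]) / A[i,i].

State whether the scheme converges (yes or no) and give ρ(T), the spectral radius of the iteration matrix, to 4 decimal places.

Write A = D+L+U with D = diag(13, -12, 12, 7).
T_J = -D⁻¹(L+U): T[3,0] = -(-4)/(7) = +0.5714; T[3,3] = 0.
  T[0,:] = [+0.0000  -0.2308  -0.4615  +0.2308]
  T[1,:] = [-0.1667  +0.0000  +0.4167  -0.3333]
  T[2,:] = [-0.5000  +0.3333  +0.0000  -0.0833]
  T[3,:] = [+0.5714  +0.1429  -0.1429  +0.0000]
eigenvalue magnitudes: 0.8536, 0.5417, 0.2355, 0.2355.
ρ(T) = max|λ| = 0.8536; 0.8536 < 1 ⇒ converges.

yes, ρ = 0.8536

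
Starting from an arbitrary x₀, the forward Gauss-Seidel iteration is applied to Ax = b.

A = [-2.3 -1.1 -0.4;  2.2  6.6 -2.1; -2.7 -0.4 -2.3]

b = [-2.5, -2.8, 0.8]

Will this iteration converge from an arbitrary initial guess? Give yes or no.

Let D = diag(-2.3, 6.6, -2.3); L, U the strict triangles.
T_GS = -(D+L)⁻¹U: row 0 first, T[0,1] = -(-1.1)/(-2.3) = -0.4783; later rows by forward substitution.
  T[0,:] = [+0.0000  -0.4783  -0.1739]
  T[1,:] = [+0.0000  +0.1594  +0.3762]
  T[2,:] = [+0.0000  +0.5337  +0.1387]
|eigenvalues of T|: 0.5973, 0.2991, 0.0000.
spectral radius ρ = 0.5973; 0.5973 < 1: convergent.

yes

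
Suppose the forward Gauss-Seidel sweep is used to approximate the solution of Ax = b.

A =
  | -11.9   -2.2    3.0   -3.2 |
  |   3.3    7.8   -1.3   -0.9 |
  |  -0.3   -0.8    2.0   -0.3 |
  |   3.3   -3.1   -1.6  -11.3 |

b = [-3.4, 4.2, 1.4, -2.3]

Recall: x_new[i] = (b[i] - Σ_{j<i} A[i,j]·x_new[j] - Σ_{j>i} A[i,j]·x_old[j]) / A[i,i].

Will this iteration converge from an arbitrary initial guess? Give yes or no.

Let D = diag(-11.9, 7.8, 2, -11.3); L, U the strict triangles.
Gauss-Seidel: T = -(D+L)⁻¹U, row 0 first, T[0,1] = -(-2.2)/(-11.9) = -0.1849; later rows by forward substitution.
  T[0,:] = [+0.0000, -0.1849, +0.2521, -0.2689]
  T[1,:] = [+0.0000, +0.0782, +0.0600, +0.2292]
  T[2,:] = [+0.0000, +0.0036, +0.0618, +0.2013]
  T[3,:] = [+0.0000, -0.0760, +0.0484, -0.1699]
eigenvalue magnitudes: 0.1574, 0.0926, 0.0926, 0.0000.
ρ(T) = max|λ| = 0.1574; 0.1574 < 1: convergent.

yes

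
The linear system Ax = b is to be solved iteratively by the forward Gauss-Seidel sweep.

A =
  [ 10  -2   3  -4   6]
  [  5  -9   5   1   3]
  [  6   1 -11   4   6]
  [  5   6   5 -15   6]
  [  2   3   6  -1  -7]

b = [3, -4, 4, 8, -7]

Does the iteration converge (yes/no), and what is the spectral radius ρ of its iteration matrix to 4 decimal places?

yes, ρ = 0.8772

Write A = D+L+U with D = diag(10, -9, -11, -15, -7).
T_GS = -(D+L)⁻¹U: row 0 first, T[0,1] = -(-2)/(10) = +0.2000; later rows by forward substitution.
  T[0,:] = [+0.0000 +0.2000 -0.3000 +0.4000 -0.6000]
  T[1,:] = [+0.0000 +0.1111 +0.3889 +0.3333 +0.0000]
  T[2,:] = [+0.0000 +0.1192 -0.1283 +0.6121 +0.2182]
  T[3,:] = [+0.0000 +0.1508 +0.0128 +0.4707 +0.2727]
  T[4,:] = [+0.0000 +0.1854 -0.0308 +0.7146 -0.0234]
|eigenvalues of T|: 0.8772, 0.2743, 0.1385, 0.1385, 0.0000.
spectral radius ρ = 0.8772; 0.8772 < 1 ⇒ converges.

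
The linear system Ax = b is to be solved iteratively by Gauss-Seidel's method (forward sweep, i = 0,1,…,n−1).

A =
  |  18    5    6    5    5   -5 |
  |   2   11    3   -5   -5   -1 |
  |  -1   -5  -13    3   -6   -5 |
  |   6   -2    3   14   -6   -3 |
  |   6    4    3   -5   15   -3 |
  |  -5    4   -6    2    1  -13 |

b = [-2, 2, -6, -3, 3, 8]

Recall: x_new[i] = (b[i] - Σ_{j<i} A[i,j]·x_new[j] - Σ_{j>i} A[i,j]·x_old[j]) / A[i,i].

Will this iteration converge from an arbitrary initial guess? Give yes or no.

Let D = diag(18, 11, -13, 14, 15, -13); L, U the strict triangles.
T_GS = -(D+L)⁻¹U: row 0 first, T[0,3] = -(5)/(18) = -0.2778; later rows by forward substitution.
  T[0,:] = [+0.0000 -0.2778 -0.3333 -0.2778 -0.2778 +0.2778]
  T[1,:] = [+0.0000 +0.0505 -0.2121 +0.5051 +0.5051 +0.0404]
  T[2,:] = [+0.0000 +0.0019 +0.1072 +0.0579 -0.6344 -0.4215]
  T[3,:] = [+0.0000 +0.1258 +0.0896 +0.1788 +0.7557 +0.1913]
  T[4,:] = [+0.0000 +0.1392 +0.1983 +0.0245 +0.3552 +0.2262]
  T[5,:] = [+0.0000 +0.1516 +0.0425 +0.2649 +0.6986 +0.1470]
eigenvalue magnitudes: 0.8514, 0.2383, 0.2383, 0.1567, 0.0761, 0.0000.
ρ = 0.8514; 0.8514 < 1, so it converges for any x₀.

yes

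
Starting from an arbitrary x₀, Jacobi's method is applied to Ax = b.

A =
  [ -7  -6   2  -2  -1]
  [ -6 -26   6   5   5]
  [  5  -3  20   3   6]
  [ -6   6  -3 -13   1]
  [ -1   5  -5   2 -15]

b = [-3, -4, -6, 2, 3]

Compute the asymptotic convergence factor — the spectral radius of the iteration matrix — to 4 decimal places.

Diagonal D = diag(-7, -26, 20, -13, -15); L, U strict lower/upper.
Jacobi: T = -D⁻¹(L+U), T[1,2] = -(6)/(-26) = +0.2308; T[1,1] = 0.
  T[0,:] = [+0.0000 -0.8571 +0.2857 -0.2857 -0.1429]
  T[1,:] = [-0.2308 +0.0000 +0.2308 +0.1923 +0.1923]
  T[2,:] = [-0.2500 +0.1500 +0.0000 -0.1500 -0.3000]
  T[3,:] = [-0.4615 +0.4615 -0.2308 +0.0000 +0.0769]
  T[4,:] = [-0.0667 +0.3333 -0.3333 +0.1333 +0.0000]
|eigenvalues of T|: 0.8292, 0.5206, 0.5206, 0.2829, 0.1340.
ρ = 0.8292; 0.8292 < 1: convergent.

0.8292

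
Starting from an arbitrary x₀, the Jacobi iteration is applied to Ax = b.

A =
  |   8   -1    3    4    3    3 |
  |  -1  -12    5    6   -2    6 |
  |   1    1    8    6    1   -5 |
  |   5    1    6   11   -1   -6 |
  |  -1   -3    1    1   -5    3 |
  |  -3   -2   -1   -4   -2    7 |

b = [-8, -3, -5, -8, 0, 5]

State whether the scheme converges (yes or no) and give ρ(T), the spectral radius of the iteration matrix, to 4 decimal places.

no, ρ = 1.1386

Write A = D+L+U with D = diag(8, -12, 8, 11, -5, 7).
T_J = -D⁻¹(L+U): T[0,5] = -(3)/(8) = -0.3750; T[0,0] = 0.
  T[0,:] = [+0.0000 +0.1250 -0.3750 -0.5000 -0.3750 -0.3750]
  T[1,:] = [-0.0833 +0.0000 +0.4167 +0.5000 -0.1667 +0.5000]
  T[2,:] = [-0.1250 -0.1250 +0.0000 -0.7500 -0.1250 +0.6250]
  T[3,:] = [-0.4545 -0.0909 -0.5455 +0.0000 +0.0909 +0.5455]
  T[4,:] = [-0.2000 -0.6000 +0.2000 +0.2000 +0.0000 +0.6000]
  T[5,:] = [+0.4286 +0.2857 +0.1429 +0.5714 +0.2857 +0.0000]
eigenvalue magnitudes: 1.1386, 0.8262, 0.6875, 0.5018, 0.4216, 0.4216.
spectral radius ρ = 1.1386; 1.1386 > 1, so it fails to converge.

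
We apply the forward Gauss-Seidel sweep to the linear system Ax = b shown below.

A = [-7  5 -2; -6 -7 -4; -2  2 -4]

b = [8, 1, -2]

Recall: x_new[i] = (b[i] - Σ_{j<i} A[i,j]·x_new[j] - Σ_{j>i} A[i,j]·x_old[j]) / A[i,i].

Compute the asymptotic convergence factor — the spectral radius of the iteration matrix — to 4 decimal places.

Diagonal D = diag(-7, -7, -4); L, U strict lower/upper.
Gauss-Seidel: T = -(D+L)⁻¹U, row 0 first, T[0,1] = -(5)/(-7) = +0.7143; later rows by forward substitution.
  T[0,:] = [+0.0000 +0.7143 -0.2857]
  T[1,:] = [+0.0000 -0.6122 -0.3265]
  T[2,:] = [+0.0000 -0.6633 -0.0204]
|eigenvalues of T|: 0.8678, 0.2352, 0.0000.
ρ(T) = max|λ| = 0.8678; 0.8678 < 1, so it converges for any x₀.

0.8678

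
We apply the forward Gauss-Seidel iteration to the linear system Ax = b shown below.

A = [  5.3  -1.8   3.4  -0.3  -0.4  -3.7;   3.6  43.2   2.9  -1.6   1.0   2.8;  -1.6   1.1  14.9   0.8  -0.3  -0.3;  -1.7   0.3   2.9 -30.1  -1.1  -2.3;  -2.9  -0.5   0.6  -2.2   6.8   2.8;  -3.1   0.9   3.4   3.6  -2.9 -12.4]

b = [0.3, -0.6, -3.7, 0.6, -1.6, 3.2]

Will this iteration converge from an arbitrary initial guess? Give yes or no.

yes

Split A = D + L + U, D = diag(5.3, 43.2, 14.9, -30.1, 6.8, -12.4).
T_GS = -(D+L)⁻¹U: row 0 first, T[0,2] = -(3.4)/(5.3) = -0.6415; later rows by forward substitution.
  T[0,:] = [+0.0000 +0.3396 -0.6415 +0.0566 +0.0755 +0.6981]
  T[1,:] = [+0.0000 -0.0283 -0.0137 +0.0323 -0.0294 -0.1230]
  T[2,:] = [+0.0000 +0.0386 -0.0679 -0.0500 +0.0304 +0.1042]
  T[3,:] = [+0.0000 -0.0157 +0.0296 -0.0077 -0.0382 -0.1070]
  T[4,:] = [+0.0000 +0.1343 -0.2590 +0.0284 +0.0150 -0.1669]
  T[5,:] = [+0.0000 -0.1124 +0.2099 -0.0344 -0.0273 -0.1469]
moduli |λ_i(T)| = 0.2941, 0.1065, 0.1065, 0.0407, 0.0339, 0.0000.
spectral radius ρ = 0.2941; 0.2941 < 1 ⇒ converges.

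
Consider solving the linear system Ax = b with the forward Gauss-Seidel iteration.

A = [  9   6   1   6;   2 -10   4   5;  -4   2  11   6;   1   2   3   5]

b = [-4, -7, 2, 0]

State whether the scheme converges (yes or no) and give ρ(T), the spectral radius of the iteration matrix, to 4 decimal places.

Diagonal D = diag(9, -10, 11, 5); L, U strict lower/upper.
Gauss-Seidel: T = -(D+L)⁻¹U, row 0 first, T[0,3] = -(6)/(9) = -0.6667; later rows by forward substitution.
  T[0,:] = [+0.0000 -0.6667 -0.1111 -0.6667]
  T[1,:] = [+0.0000 -0.1333 +0.3778 +0.3667]
  T[2,:] = [+0.0000 -0.2182 -0.1091 -0.8545]
  T[3,:] = [+0.0000 +0.3176 -0.0634 +0.4994]
|roots of det(T-λI)|: 0.5230, 0.4038, 0.1378, 0.0000.
spectral radius ρ = 0.5230; 0.5230 < 1, so it converges for any x₀.

yes, ρ = 0.5230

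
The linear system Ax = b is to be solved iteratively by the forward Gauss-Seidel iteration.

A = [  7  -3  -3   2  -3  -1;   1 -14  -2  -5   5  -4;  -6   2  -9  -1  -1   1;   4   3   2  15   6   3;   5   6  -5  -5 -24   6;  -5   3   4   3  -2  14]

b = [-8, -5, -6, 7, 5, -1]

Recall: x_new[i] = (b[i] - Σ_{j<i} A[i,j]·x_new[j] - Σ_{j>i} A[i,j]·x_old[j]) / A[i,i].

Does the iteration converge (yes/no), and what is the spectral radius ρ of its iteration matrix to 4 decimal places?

yes, ρ = 0.8300

Let D = diag(7, -14, -9, 15, -24, 14); L, U the strict triangles.
T_GS = -(D+L)⁻¹U: row 0 first, T[0,3] = -(2)/(7) = -0.2857; later rows by forward substitution.
  T[0,:] = [+0.0000, +0.4286, +0.4286, -0.2857, +0.4286, +0.1429]
  T[1,:] = [+0.0000, +0.0306, -0.1122, -0.3776, +0.3878, -0.2755]
  T[2,:] = [+0.0000, -0.2789, -0.3107, -0.0045, -0.3107, -0.0454]
  T[3,:] = [+0.0000, -0.0832, -0.0504, +0.1523, -0.5504, -0.1769]
  T[4,:] = [+0.0000, +0.1724, +0.1364, -0.1847, +0.3656, +0.2572]
  T[5,:] = [+0.0000, +0.2686, +0.2962, -0.0789, +0.3289, +0.1977]
|λ(T)| sorted: 0.8300, 0.2093, 0.2093, 0.2042, 0.0327, 0.0000.
ρ(T) = max|λ| = 0.8300; 0.8300 < 1, so it converges for any x₀.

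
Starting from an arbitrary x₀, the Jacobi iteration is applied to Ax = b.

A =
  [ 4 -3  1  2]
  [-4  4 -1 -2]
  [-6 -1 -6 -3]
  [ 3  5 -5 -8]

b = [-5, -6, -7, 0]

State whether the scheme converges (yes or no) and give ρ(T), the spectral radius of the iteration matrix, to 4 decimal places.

Write A = D+L+U with D = diag(4, 4, -6, -8).
Jacobi T = -D⁻¹(L+U): T[0,1] = -(-3)/(4) = +0.7500; T[0,0] = 0.
  T[0,:] = [+0.0000 +0.7500 -0.2500 -0.5000]
  T[1,:] = [+1.0000 +0.0000 +0.2500 +0.5000]
  T[2,:] = [-1.0000 -0.1667 +0.0000 -0.5000]
  T[3,:] = [+0.3750 +0.6250 -0.6250 +0.0000]
|eigenvalues of T|: 1.3565, 0.7615, 0.6095, 0.0145.
ρ(T) = max|λ| = 1.3565; 1.3565 > 1: divergent.

no, ρ = 1.3565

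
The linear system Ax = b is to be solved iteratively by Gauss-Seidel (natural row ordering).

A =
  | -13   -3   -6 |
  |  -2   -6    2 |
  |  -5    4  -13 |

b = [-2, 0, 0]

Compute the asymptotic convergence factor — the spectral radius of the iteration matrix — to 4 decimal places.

A = D + L + U where D = diag(-13, -6, -13).
GS T = -(D+L)⁻¹U: row 0 first, T[0,1] = -(-3)/(-13) = -0.2308; later rows by forward substitution.
  T[0,:] = [+0.0000 -0.2308 -0.4615]
  T[1,:] = [+0.0000 +0.0769 +0.4872]
  T[2,:] = [+0.0000 +0.1124 +0.3274]
eigenvalue magnitudes: 0.4676, 0.0633, 0.0000.
ρ = 0.4676; 0.4676 < 1: convergent.

0.4676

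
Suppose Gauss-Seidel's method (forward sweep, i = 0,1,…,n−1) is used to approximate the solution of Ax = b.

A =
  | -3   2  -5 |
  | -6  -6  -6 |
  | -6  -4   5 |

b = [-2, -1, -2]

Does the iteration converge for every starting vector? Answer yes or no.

Write A = D+L+U with D = diag(-3, -6, 5).
GS T = -(D+L)⁻¹U: row 0 first, T[0,2] = -(-5)/(-3) = -1.6667; later rows by forward substitution.
  T[0,:] = [+0.0000 +0.6667 -1.6667]
  T[1,:] = [+0.0000 -0.6667 +0.6667]
  T[2,:] = [+0.0000 +0.2667 -1.4667]
eigenvalue magnitudes: 1.6479, 0.4855, 0.0000.
ρ = 1.6479; 1.6479 > 1 ⇒ diverges.

no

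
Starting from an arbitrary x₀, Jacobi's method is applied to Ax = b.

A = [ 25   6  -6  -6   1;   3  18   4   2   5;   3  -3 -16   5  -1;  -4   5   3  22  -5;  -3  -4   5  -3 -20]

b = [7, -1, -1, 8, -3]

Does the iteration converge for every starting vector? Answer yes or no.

yes

Diagonal D = diag(25, 18, -16, 22, -20); L, U strict lower/upper.
T_J = -D⁻¹(L+U): T[2,1] = -(-3)/(-16) = -0.1875; T[2,2] = 0.
  T[0,:] = [+0.0000 -0.2400 +0.2400 +0.2400 -0.0400]
  T[1,:] = [-0.1667 +0.0000 -0.2222 -0.1111 -0.2778]
  T[2,:] = [+0.1875 -0.1875 +0.0000 +0.3125 -0.0625]
  T[3,:] = [+0.1818 -0.2273 -0.1364 +0.0000 +0.2273]
  T[4,:] = [-0.1500 -0.2000 +0.2500 -0.1500 +0.0000]
|λ(T)| sorted: 0.5694, 0.3378, 0.2605, 0.2605, 0.1063.
spectral radius ρ = 0.5694; 0.5694 < 1, so it converges for any x₀.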